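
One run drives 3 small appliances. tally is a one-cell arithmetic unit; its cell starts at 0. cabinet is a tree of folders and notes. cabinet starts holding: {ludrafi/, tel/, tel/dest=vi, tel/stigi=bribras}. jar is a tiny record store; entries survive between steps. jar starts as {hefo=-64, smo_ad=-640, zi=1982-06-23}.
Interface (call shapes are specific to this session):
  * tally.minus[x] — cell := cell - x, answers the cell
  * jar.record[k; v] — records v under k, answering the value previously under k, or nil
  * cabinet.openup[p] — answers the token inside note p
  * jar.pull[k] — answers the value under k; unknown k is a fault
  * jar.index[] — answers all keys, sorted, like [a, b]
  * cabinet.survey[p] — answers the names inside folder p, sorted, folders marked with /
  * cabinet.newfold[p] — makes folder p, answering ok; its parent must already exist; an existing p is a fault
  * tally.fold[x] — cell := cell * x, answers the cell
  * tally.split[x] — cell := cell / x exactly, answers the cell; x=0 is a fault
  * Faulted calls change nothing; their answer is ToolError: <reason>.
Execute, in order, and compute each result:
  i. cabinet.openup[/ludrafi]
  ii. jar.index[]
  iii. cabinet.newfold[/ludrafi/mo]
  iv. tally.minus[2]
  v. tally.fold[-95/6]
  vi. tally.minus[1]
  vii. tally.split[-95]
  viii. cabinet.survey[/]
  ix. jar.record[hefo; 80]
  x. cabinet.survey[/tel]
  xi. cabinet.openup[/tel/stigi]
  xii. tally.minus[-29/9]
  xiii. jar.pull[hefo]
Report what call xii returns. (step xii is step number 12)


Answer: 2479/855

Derivation:
[in] openup p=/ludrafi
:: ToolError: is a directory
[in] index
:: [hefo, smo_ad, zi]
[in] newfold p=/ludrafi/mo
:: ok
[in] minus x=2
:: -2
[in] fold x=-95/6
:: 95/3
[in] minus x=1
:: 92/3
[in] split x=-95
:: -92/285
[in] survey p=/
:: [ludrafi/, tel/]
[in] record k=hefo v=80
:: -64
[in] survey p=/tel
:: [dest, stigi]
[in] openup p=/tel/stigi
:: bribras
[in] minus x=-29/9
:: 2479/855
[in] pull k=hefo
:: 80


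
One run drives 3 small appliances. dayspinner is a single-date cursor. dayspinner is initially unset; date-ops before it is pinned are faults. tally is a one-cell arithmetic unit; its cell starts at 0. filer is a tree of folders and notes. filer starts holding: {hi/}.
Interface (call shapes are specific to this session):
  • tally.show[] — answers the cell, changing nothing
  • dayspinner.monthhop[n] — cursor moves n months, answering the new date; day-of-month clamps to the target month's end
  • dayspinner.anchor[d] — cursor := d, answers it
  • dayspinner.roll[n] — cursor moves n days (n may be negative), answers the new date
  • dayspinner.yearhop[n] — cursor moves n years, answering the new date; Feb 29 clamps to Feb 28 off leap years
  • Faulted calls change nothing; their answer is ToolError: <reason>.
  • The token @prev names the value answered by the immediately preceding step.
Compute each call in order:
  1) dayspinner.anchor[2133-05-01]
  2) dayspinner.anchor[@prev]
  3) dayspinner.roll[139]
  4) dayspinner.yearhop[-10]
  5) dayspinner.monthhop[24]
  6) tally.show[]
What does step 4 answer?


Answer: 2123-09-17

Derivation:
# dayspinner.anchor(d='2133-05-01') : 2133-05-01
# dayspinner.anchor(d='@prev') : 2133-05-01
# dayspinner.roll(n='139') : 2133-09-17
# dayspinner.yearhop(n='-10') : 2123-09-17
# dayspinner.monthhop(n='24') : 2125-09-17
# tally.show() : 0


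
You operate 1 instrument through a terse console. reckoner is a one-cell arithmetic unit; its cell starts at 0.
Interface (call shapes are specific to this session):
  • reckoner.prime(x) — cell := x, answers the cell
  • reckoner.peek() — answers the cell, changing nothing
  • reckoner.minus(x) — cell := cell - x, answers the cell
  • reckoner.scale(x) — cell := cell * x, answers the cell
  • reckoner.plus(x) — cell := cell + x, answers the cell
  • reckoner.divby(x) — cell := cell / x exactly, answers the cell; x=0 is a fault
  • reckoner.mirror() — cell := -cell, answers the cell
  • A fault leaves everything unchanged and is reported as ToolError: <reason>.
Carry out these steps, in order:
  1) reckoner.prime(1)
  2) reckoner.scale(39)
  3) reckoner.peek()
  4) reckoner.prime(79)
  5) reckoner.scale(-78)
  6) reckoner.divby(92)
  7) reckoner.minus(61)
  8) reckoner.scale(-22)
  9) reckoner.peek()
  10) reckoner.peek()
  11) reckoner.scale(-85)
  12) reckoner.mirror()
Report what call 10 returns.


Answer: 64757/23

Derivation:
I try reckoner.prime with 1, and get 1.
Now I run reckoner.scale with 39, and see 39.
Then reckoner.peek, → 39.
I call reckoner.prime with 79, yielding 79.
Using reckoner.scale with -78, which returns -6162.
I use reckoner.divby with 92, — result: -3081/46.
I invoke reckoner.minus with 61: -5887/46.
Next I call reckoner.scale with -22, giving 64757/23.
Next I call reckoner.peek(), giving 64757/23.
Invoking reckoner.peek: 64757/23.
Calling reckoner.scale with -85, and see -5504345/23.
Next I call reckoner.mirror(), and get 5504345/23.


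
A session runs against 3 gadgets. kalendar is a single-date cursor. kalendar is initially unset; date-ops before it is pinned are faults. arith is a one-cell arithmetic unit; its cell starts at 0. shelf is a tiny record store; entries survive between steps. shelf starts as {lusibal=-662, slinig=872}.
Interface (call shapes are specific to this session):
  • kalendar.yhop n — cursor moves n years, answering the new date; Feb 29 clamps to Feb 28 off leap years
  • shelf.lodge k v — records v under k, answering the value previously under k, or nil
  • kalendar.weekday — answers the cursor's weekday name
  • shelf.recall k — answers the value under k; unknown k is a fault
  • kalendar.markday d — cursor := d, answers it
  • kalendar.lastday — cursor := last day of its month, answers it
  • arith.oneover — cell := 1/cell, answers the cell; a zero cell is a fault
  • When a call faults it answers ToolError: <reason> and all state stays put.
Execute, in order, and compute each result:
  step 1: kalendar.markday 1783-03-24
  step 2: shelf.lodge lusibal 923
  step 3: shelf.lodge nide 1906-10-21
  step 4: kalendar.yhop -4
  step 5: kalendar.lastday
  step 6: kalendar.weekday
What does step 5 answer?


Answer: 1779-03-31

Derivation:
Act: kalendar.markday[d: 1783-03-24]
Obs: 1783-03-24
Act: shelf.lodge[k: lusibal; v: 923]
Obs: -662
Act: shelf.lodge[k: nide; v: 1906-10-21]
Obs: nil
Act: kalendar.yhop[n: -4]
Obs: 1779-03-24
Act: kalendar.lastday[]
Obs: 1779-03-31
Act: kalendar.weekday[]
Obs: Wednesday


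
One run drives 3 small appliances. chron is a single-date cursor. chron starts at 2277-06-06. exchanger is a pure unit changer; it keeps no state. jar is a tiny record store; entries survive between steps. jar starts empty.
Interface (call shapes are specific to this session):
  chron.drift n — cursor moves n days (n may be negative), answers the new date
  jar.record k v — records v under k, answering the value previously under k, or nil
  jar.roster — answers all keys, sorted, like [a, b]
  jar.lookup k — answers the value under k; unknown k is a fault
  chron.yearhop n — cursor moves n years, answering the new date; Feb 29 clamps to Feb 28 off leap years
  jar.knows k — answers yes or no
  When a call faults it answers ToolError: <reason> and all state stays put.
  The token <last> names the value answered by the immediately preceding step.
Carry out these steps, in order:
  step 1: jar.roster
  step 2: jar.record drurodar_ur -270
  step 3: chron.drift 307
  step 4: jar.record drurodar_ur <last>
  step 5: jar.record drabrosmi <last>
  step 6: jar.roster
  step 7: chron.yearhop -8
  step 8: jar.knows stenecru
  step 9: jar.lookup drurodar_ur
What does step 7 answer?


Step: jar.roster[]
Result: []
Step: jar.record[k=drurodar_ur; v=-270]
Result: nil
Step: chron.drift[n=307]
Result: 2278-04-09
Step: jar.record[k=drurodar_ur; v=<last>]
Result: -270
Step: jar.record[k=drabrosmi; v=<last>]
Result: nil
Step: jar.roster[]
Result: [drabrosmi, drurodar_ur]
Step: chron.yearhop[n=-8]
Result: 2270-04-09
Step: jar.knows[k=stenecru]
Result: no
Step: jar.lookup[k=drurodar_ur]
Result: 2278-04-09

Answer: 2270-04-09


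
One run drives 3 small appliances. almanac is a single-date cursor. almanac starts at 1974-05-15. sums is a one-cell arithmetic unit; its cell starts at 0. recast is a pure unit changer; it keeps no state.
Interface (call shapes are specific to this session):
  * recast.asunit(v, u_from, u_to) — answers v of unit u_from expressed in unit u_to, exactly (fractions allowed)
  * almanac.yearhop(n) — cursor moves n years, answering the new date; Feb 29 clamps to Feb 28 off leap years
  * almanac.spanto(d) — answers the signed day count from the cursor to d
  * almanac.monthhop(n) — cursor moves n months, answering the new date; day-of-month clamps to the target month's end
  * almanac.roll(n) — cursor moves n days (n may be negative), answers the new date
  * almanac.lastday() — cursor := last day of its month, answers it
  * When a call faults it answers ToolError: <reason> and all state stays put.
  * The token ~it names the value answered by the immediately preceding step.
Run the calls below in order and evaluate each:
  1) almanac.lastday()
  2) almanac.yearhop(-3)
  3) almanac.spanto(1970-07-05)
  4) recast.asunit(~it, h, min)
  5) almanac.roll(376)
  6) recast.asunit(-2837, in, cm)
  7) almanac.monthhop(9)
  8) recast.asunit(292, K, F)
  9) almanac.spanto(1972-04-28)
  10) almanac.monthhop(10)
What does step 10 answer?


>>> lastday
= 1974-05-31
>>> yearhop n=-3
= 1971-05-31
>>> spanto d=1970-07-05
= -330
>>> asunit v=~it u_from=h u_to=min
= -19800
>>> roll n=376
= 1972-06-10
>>> asunit v=-2837 u_from=in u_to=cm
= -360299/50
>>> monthhop n=9
= 1973-03-10
>>> asunit v=292 u_from=K u_to=F
= 6593/100
>>> spanto d=1972-04-28
= -316
>>> monthhop n=10
= 1974-01-10

Answer: 1974-01-10


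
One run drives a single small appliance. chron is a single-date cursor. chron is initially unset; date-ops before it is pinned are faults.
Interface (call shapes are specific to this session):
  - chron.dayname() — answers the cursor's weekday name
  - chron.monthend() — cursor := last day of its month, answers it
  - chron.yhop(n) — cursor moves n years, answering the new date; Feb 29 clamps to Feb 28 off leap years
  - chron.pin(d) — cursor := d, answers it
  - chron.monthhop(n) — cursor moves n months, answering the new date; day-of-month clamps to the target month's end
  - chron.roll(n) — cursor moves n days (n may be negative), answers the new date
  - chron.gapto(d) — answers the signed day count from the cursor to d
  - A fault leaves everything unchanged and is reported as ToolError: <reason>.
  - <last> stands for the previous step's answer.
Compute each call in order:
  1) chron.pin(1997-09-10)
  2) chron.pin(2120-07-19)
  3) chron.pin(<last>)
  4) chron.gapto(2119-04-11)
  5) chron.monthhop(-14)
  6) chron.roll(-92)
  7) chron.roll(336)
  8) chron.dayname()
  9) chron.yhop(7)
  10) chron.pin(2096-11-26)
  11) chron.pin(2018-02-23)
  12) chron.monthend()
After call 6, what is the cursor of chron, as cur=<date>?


Answer: cur=2119-02-16

Derivation:
Act: chron.pin[d: 1997-09-10]
Obs: 1997-09-10
Act: chron.pin[d: 2120-07-19]
Obs: 2120-07-19
Act: chron.pin[d: <last>]
Obs: 2120-07-19
Act: chron.gapto[d: 2119-04-11]
Obs: -465
Act: chron.monthhop[n: -14]
Obs: 2119-05-19
Act: chron.roll[n: -92]
Obs: 2119-02-16
Act: chron.roll[n: 336]
Obs: 2120-01-18
Act: chron.dayname[]
Obs: Thursday
Act: chron.yhop[n: 7]
Obs: 2127-01-18
Act: chron.pin[d: 2096-11-26]
Obs: 2096-11-26
Act: chron.pin[d: 2018-02-23]
Obs: 2018-02-23
Act: chron.monthend[]
Obs: 2018-02-28


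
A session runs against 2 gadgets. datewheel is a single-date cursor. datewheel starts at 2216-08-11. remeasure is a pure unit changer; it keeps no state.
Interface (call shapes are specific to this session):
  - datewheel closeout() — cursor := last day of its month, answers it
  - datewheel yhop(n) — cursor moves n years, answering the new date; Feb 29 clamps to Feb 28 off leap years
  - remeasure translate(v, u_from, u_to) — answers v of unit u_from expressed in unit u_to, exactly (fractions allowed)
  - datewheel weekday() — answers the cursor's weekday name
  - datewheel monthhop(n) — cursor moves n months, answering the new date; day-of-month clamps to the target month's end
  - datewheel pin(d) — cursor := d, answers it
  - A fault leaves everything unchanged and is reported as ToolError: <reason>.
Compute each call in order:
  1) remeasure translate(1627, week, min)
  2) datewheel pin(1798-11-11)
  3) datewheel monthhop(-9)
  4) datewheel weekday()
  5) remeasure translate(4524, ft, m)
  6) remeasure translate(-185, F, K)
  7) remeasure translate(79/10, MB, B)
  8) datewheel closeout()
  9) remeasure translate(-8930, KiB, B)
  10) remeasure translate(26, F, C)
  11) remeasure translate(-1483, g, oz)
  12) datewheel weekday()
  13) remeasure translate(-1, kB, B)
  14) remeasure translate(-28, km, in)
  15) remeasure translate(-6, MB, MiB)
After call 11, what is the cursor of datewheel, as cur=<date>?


Answer: cur=1798-02-28

Derivation:
$ remeasure translate v: 1627 u_from: week u_to: min
[out] 16400160
$ datewheel pin d: 1798-11-11
[out] 1798-11-11
$ datewheel monthhop n: -9
[out] 1798-02-11
$ datewheel weekday
[out] Sunday
$ remeasure translate v: 4524 u_from: ft u_to: m
[out] 861822/625
$ remeasure translate v: -185 u_from: F u_to: K
[out] 27467/180
$ remeasure translate v: 79/10 u_from: MB u_to: B
[out] 7900000
$ datewheel closeout
[out] 1798-02-28
$ remeasure translate v: -8930 u_from: KiB u_to: B
[out] -9144320
$ remeasure translate v: 26 u_from: F u_to: C
[out] -10/3
$ remeasure translate v: -1483 u_from: g u_to: oz
[out] -2372800000/45359237
$ datewheel weekday
[out] Wednesday
$ remeasure translate v: -1 u_from: kB u_to: B
[out] -1000
$ remeasure translate v: -28 u_from: km u_to: in
[out] -140000000/127
$ remeasure translate v: -6 u_from: MB u_to: MiB
[out] -46875/8192


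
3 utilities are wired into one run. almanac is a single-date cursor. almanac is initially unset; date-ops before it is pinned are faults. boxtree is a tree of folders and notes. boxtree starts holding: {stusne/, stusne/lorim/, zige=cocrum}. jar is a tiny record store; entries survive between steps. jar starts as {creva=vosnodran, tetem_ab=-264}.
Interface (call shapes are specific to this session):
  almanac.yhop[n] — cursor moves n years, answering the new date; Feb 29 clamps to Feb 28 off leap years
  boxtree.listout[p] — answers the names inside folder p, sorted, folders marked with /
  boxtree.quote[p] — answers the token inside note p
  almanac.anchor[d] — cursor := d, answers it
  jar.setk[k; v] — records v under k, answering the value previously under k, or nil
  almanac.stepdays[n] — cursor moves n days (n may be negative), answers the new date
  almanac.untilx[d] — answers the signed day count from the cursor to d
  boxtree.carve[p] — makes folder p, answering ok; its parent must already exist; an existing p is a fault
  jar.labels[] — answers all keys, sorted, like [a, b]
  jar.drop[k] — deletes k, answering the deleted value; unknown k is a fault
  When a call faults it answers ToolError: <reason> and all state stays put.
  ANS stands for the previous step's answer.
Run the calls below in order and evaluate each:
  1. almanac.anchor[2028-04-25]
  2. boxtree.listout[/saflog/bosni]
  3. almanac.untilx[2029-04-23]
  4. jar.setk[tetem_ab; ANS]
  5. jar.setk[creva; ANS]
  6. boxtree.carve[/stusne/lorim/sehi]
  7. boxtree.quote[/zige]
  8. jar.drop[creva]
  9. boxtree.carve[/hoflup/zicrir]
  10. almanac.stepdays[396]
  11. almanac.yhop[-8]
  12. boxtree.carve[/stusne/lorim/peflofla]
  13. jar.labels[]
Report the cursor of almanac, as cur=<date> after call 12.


Answer: cur=2021-05-26

Derivation:
% anchor d='2028-04-25'
  2028-04-25
% listout p='/saflog/bosni'
  ToolError: not found
% untilx d='2029-04-23'
  363
% setk k='tetem_ab' v='ANS'
  -264
% setk k='creva' v='ANS'
  vosnodran
% carve p='/stusne/lorim/sehi'
  ok
% quote p='/zige'
  cocrum
% drop k='creva'
  -264
% carve p='/hoflup/zicrir'
  ToolError: no parent
% stepdays n='396'
  2029-05-26
% yhop n='-8'
  2021-05-26
% carve p='/stusne/lorim/peflofla'
  ok
% labels
  [tetem_ab]


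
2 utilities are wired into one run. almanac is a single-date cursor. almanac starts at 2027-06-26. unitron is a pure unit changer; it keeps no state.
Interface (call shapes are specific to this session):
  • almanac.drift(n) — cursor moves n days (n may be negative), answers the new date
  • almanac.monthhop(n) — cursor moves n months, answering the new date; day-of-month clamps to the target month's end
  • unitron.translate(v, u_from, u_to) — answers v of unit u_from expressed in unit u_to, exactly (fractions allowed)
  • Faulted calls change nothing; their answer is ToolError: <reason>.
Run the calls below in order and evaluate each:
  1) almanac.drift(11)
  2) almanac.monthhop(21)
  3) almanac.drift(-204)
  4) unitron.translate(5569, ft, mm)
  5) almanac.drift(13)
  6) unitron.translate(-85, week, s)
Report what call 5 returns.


Step: almanac.drift[n=11]
Result: 2027-07-07
Step: almanac.monthhop[n=21]
Result: 2029-04-07
Step: almanac.drift[n=-204]
Result: 2028-09-15
Step: unitron.translate[v=5569; u_from=ft; u_to=mm]
Result: 8487156/5
Step: almanac.drift[n=13]
Result: 2028-09-28
Step: unitron.translate[v=-85; u_from=week; u_to=s]
Result: -51408000

Answer: 2028-09-28


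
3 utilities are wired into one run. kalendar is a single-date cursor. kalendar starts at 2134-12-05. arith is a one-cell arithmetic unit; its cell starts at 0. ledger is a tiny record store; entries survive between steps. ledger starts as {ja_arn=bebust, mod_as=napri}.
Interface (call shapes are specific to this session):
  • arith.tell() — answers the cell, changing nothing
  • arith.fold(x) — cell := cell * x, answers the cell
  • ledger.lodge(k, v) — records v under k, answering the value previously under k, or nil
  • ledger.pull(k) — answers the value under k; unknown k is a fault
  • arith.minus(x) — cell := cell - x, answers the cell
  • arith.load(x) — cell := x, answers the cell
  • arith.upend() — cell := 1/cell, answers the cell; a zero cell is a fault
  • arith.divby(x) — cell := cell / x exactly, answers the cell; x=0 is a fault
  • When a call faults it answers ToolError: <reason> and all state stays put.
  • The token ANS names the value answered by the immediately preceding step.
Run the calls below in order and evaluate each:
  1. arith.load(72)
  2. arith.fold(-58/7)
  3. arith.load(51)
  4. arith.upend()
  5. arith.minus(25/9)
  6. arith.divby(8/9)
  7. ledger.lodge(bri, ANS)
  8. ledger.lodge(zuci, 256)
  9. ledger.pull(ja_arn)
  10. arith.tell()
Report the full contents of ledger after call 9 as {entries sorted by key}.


I invoke load passing x=72, giving 72.
I try fold passing x=-58/7, and observe -4176/7.
I try load passing x=51, and see 51.
Next I call upend, and get 1/51.
I run minus passing x=25/9, which returns -422/153.
Now I run divby passing x=8/9, → -211/68.
Using lodge passing k=bri, v=ANS, and get nil.
Then lodge passing k=zuci, v=256, and see nil.
I call pull passing k=ja_arn, and observe bebust.
I call tell(), and observe -211/68.

Answer: {bri=-211/68, ja_arn=bebust, mod_as=napri, zuci=256}


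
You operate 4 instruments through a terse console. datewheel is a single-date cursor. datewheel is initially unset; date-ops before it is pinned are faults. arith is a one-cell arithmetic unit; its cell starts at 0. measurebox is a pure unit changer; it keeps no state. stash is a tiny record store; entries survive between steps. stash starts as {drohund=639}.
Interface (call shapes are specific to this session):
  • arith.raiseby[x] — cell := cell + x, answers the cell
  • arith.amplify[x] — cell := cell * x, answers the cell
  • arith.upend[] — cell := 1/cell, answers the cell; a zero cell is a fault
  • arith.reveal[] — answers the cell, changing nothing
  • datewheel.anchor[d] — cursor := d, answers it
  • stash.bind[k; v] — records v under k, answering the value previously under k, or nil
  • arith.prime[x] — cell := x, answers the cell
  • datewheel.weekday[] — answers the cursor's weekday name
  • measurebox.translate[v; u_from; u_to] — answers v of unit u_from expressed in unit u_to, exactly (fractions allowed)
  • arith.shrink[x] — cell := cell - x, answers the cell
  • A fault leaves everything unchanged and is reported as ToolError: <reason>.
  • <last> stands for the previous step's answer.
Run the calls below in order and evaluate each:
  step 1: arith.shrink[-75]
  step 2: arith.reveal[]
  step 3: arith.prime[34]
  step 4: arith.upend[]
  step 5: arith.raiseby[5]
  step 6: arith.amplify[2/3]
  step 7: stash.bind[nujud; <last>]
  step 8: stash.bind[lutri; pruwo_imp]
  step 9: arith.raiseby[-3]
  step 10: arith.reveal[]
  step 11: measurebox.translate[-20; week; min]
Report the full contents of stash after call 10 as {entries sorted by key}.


Answer: {drohund=639, lutri=pruwo_imp, nujud=57/17}

Derivation:
! 1. arith.shrink(x→-75) == 75
! 2. arith.reveal() == 75
! 3. arith.prime(x→34) == 34
! 4. arith.upend() == 1/34
! 5. arith.raiseby(x→5) == 171/34
! 6. arith.amplify(x→2/3) == 57/17
! 7. stash.bind(k→nujud, v→<last>) == nil
! 8. stash.bind(k→lutri, v→pruwo_imp) == nil
! 9. arith.raiseby(x→-3) == 6/17
! 10. arith.reveal() == 6/17
! 11. measurebox.translate(v→-20, u_from→week, u_to→min) == -201600


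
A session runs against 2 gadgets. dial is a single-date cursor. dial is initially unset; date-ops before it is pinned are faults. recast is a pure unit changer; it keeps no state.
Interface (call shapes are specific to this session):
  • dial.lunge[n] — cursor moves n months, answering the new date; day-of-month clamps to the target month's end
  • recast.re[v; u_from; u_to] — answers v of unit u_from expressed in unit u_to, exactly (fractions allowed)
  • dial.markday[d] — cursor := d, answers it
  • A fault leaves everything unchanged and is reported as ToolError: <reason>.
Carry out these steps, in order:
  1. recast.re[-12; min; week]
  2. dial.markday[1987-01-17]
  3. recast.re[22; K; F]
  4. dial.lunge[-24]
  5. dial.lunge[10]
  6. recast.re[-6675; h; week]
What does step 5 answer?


# 1. re(-12, min, week) => -1/840
# 2. markday(1987-01-17) => 1987-01-17
# 3. re(22, K, F) => -42007/100
# 4. lunge(-24) => 1985-01-17
# 5. lunge(10) => 1985-11-17
# 6. re(-6675, h, week) => -2225/56

Answer: 1985-11-17


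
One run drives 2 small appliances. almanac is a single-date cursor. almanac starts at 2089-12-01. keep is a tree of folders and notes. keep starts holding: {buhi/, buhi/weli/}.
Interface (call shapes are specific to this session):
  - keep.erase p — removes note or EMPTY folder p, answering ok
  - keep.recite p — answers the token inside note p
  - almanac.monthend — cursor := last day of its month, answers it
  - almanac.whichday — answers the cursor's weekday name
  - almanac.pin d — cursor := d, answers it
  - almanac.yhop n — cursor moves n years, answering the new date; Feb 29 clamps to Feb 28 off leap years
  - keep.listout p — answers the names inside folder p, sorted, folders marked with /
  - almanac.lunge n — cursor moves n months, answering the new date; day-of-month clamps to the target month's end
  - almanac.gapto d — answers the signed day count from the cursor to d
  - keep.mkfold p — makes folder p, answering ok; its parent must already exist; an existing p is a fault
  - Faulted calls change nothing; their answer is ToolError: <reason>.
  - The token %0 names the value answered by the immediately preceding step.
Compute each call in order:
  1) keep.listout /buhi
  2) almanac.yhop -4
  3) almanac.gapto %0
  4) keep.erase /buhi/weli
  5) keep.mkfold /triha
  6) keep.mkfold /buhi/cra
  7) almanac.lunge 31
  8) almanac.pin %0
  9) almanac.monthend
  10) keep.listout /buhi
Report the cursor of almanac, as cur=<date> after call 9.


CALL listout[p: /buhi]
RET  [weli/]
CALL yhop[n: -4]
RET  2085-12-01
CALL gapto[d: %0]
RET  0
CALL erase[p: /buhi/weli]
RET  ok
CALL mkfold[p: /triha]
RET  ok
CALL mkfold[p: /buhi/cra]
RET  ok
CALL lunge[n: 31]
RET  2088-07-01
CALL pin[d: %0]
RET  2088-07-01
CALL monthend[]
RET  2088-07-31
CALL listout[p: /buhi]
RET  [cra/]

Answer: cur=2088-07-31


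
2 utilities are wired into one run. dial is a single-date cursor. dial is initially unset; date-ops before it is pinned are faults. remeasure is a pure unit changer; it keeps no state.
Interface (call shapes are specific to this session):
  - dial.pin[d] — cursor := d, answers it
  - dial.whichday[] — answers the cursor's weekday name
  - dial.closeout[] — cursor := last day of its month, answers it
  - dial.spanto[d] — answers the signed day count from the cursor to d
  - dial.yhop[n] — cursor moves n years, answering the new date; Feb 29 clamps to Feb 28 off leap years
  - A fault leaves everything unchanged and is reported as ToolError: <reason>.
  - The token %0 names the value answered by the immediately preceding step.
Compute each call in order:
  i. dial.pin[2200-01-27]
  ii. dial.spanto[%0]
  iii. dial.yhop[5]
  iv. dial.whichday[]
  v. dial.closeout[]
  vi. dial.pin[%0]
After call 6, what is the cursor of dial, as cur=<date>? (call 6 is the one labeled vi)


CALL dial.pin[d=2200-01-27]
RET  2200-01-27
CALL dial.spanto[d=%0]
RET  0
CALL dial.yhop[n=5]
RET  2205-01-27
CALL dial.whichday[]
RET  Sunday
CALL dial.closeout[]
RET  2205-01-31
CALL dial.pin[d=%0]
RET  2205-01-31

Answer: cur=2205-01-31


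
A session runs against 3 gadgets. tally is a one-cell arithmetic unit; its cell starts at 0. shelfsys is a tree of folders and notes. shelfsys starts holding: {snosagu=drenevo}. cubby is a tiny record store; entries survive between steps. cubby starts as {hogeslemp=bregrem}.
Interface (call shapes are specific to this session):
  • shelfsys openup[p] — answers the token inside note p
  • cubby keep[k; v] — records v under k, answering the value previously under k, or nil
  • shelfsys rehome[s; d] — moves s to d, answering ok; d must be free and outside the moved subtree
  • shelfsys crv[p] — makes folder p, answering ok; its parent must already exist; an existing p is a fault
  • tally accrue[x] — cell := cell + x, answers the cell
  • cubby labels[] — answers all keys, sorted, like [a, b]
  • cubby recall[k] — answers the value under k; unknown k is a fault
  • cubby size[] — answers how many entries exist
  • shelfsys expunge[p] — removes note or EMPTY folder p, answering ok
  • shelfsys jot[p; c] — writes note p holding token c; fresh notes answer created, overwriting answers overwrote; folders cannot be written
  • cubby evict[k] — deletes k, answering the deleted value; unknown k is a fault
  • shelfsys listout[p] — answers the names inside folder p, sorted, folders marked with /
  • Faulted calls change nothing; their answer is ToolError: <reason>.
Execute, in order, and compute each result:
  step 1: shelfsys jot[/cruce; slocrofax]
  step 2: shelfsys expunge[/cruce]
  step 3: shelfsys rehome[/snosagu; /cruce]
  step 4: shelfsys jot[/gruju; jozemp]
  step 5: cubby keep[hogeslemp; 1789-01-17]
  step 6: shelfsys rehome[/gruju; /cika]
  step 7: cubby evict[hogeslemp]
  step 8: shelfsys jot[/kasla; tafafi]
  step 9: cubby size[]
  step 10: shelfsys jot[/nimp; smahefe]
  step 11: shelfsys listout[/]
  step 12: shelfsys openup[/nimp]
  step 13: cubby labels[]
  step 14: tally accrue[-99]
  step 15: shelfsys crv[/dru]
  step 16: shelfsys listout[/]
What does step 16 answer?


Answer: [cika, cruce, dru/, kasla, nimp]

Derivation:
·→ shelfsys jot(/cruce, slocrofax)
·← created
·→ shelfsys expunge(/cruce)
·← ok
·→ shelfsys rehome(/snosagu, /cruce)
·← ok
·→ shelfsys jot(/gruju, jozemp)
·← created
·→ cubby keep(hogeslemp, 1789-01-17)
·← bregrem
·→ shelfsys rehome(/gruju, /cika)
·← ok
·→ cubby evict(hogeslemp)
·← 1789-01-17
·→ shelfsys jot(/kasla, tafafi)
·← created
·→ cubby size()
·← 0
·→ shelfsys jot(/nimp, smahefe)
·← created
·→ shelfsys listout(/)
·← [cika, cruce, kasla, nimp]
·→ shelfsys openup(/nimp)
·← smahefe
·→ cubby labels()
·← []
·→ tally accrue(-99)
·← -99
·→ shelfsys crv(/dru)
·← ok
·→ shelfsys listout(/)
·← [cika, cruce, dru/, kasla, nimp]


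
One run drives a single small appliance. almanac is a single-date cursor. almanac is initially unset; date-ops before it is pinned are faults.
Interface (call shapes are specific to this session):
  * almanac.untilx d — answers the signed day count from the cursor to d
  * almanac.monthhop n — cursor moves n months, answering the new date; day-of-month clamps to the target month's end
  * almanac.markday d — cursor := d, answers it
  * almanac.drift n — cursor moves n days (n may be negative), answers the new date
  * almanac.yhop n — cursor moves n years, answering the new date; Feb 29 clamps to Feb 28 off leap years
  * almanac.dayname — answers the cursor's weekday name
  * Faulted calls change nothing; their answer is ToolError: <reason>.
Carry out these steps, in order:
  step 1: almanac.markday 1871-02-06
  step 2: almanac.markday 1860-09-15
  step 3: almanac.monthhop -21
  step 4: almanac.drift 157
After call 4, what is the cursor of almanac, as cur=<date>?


Answer: cur=1859-05-21

Derivation:
Now I run almanac.markday using d='1871-02-06', giving 1871-02-06.
I invoke almanac.markday using d='1860-09-15', and see 1860-09-15.
Calling almanac.monthhop using n='-21', yielding 1858-12-15.
I invoke almanac.drift using n='157', → 1859-05-21.


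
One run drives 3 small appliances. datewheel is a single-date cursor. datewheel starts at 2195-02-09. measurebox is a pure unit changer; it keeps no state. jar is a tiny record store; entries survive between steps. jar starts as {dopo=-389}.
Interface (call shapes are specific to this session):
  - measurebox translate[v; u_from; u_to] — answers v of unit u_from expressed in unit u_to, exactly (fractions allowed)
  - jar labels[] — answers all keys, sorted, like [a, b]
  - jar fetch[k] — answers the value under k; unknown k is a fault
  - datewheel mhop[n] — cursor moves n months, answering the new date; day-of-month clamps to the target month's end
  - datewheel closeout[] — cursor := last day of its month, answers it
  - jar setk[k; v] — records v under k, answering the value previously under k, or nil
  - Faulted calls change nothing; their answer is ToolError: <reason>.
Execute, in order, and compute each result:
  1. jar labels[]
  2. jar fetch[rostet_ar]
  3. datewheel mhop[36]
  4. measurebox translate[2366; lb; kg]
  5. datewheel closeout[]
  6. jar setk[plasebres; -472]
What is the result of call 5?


Answer: 2198-02-28

Derivation:
-- jar labels() => [dopo]
-- jar fetch(k='rostet_ar') => ToolError: no such key rostet_ar
-- datewheel mhop(n='36') => 2198-02-09
-- measurebox translate(v='2366', u_from='lb', u_to='kg') => 53659977371/50000000
-- datewheel closeout() => 2198-02-28
-- jar setk(k='plasebres', v='-472') => nil


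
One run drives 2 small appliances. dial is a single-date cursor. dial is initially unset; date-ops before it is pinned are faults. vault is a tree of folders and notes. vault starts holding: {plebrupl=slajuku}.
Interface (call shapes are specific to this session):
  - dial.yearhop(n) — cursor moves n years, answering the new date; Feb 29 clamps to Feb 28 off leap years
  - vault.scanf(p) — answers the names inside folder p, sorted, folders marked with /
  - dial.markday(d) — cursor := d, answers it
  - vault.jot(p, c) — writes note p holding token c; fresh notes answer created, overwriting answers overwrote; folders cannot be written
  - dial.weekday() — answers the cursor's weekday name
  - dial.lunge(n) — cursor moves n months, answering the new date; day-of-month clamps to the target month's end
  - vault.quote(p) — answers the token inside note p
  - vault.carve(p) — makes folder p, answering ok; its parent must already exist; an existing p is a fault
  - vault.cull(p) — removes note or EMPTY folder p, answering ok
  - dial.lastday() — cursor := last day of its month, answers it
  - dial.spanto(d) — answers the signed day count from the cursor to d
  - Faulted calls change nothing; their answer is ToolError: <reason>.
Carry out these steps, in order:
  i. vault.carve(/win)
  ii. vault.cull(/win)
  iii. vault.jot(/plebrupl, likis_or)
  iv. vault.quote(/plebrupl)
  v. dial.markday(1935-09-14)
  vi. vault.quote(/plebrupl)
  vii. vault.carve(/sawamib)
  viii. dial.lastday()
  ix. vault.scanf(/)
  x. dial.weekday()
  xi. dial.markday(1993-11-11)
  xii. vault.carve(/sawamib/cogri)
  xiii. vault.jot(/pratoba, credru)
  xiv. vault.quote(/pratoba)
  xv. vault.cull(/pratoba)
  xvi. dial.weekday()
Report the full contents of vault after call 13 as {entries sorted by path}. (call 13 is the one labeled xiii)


Answer: {plebrupl=likis_or, pratoba=credru, sawamib/, sawamib/cogri/}

Derivation:
-- vault.carve(p→/win) => ok
-- vault.cull(p→/win) => ok
-- vault.jot(p→/plebrupl, c→likis_or) => overwrote
-- vault.quote(p→/plebrupl) => likis_or
-- dial.markday(d→1935-09-14) => 1935-09-14
-- vault.quote(p→/plebrupl) => likis_or
-- vault.carve(p→/sawamib) => ok
-- dial.lastday() => 1935-09-30
-- vault.scanf(p→/) => [plebrupl, sawamib/]
-- dial.weekday() => Monday
-- dial.markday(d→1993-11-11) => 1993-11-11
-- vault.carve(p→/sawamib/cogri) => ok
-- vault.jot(p→/pratoba, c→credru) => created
-- vault.quote(p→/pratoba) => credru
-- vault.cull(p→/pratoba) => ok
-- dial.weekday() => Thursday


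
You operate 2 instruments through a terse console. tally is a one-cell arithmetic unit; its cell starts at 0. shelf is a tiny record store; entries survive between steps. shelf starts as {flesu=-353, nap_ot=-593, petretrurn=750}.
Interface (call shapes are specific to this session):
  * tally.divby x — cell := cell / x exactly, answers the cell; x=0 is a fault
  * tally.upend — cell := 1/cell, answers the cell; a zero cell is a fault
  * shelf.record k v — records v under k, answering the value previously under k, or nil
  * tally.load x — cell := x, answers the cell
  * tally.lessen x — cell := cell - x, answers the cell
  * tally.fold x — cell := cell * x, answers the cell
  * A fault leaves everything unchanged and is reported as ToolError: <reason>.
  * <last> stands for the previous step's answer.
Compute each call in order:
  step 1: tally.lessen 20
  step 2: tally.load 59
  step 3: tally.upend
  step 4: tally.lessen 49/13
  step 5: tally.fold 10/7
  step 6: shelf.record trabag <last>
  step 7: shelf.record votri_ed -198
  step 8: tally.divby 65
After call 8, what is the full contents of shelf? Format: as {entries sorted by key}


Answer: {flesu=-353, nap_ot=-593, petretrurn=750, trabag=-28780/5369, votri_ed=-198}

Derivation:
→ lessen(x→20)
← -20
→ load(x→59)
← 59
→ upend()
← 1/59
→ lessen(x→49/13)
← -2878/767
→ fold(x→10/7)
← -28780/5369
→ record(k→trabag, v→<last>)
← nil
→ record(k→votri_ed, v→-198)
← nil
→ divby(x→65)
← -5756/69797


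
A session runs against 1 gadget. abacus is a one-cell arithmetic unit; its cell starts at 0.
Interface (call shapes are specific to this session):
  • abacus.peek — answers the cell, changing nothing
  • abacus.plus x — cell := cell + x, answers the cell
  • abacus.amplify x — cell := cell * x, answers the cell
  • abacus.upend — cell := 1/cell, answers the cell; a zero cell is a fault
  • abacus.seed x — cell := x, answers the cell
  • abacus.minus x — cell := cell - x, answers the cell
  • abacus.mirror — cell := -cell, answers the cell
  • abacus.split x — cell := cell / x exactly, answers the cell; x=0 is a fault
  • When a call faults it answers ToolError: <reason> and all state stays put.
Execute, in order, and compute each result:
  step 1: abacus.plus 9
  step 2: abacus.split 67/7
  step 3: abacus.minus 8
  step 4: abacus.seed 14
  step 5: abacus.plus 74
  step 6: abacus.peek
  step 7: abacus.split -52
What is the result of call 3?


[in] abacus.plus x→9
  9
[in] abacus.split x→67/7
  63/67
[in] abacus.minus x→8
  -473/67
[in] abacus.seed x→14
  14
[in] abacus.plus x→74
  88
[in] abacus.peek
  88
[in] abacus.split x→-52
  -22/13

Answer: -473/67


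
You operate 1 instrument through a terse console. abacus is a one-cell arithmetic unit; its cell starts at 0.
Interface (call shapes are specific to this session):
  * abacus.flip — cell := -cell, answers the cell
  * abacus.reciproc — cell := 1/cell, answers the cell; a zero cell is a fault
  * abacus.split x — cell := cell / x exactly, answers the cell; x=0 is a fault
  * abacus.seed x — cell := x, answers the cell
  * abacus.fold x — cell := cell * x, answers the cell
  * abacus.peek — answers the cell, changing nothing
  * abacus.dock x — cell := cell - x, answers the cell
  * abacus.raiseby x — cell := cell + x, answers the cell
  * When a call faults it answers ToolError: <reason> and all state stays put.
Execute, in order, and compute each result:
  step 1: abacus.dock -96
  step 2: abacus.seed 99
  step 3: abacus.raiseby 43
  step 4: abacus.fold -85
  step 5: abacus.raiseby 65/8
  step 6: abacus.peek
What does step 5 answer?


> abacus.dock x: -96
  96
> abacus.seed x: 99
  99
> abacus.raiseby x: 43
  142
> abacus.fold x: -85
  -12070
> abacus.raiseby x: 65/8
  -96495/8
> abacus.peek
  -96495/8

Answer: -96495/8


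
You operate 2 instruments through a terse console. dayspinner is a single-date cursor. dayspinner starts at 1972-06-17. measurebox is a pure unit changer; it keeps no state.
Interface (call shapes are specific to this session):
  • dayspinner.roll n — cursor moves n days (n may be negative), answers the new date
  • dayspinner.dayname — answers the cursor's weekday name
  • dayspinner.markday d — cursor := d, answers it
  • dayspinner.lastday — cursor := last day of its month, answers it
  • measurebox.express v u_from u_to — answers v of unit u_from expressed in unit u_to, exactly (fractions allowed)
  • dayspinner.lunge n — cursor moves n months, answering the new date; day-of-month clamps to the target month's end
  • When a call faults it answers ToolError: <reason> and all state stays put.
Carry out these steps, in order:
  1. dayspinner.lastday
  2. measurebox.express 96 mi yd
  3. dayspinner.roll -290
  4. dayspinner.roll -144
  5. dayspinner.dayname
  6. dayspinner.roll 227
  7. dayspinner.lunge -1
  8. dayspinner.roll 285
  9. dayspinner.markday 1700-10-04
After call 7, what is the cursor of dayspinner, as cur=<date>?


Do: dayspinner.lastday[]
See: 1972-06-30
Do: measurebox.express[v→96; u_from→mi; u_to→yd]
See: 168960
Do: dayspinner.roll[n→-290]
See: 1971-09-14
Do: dayspinner.roll[n→-144]
See: 1971-04-23
Do: dayspinner.dayname[]
See: Friday
Do: dayspinner.roll[n→227]
See: 1971-12-06
Do: dayspinner.lunge[n→-1]
See: 1971-11-06
Do: dayspinner.roll[n→285]
See: 1972-08-17
Do: dayspinner.markday[d→1700-10-04]
See: 1700-10-04

Answer: cur=1971-11-06


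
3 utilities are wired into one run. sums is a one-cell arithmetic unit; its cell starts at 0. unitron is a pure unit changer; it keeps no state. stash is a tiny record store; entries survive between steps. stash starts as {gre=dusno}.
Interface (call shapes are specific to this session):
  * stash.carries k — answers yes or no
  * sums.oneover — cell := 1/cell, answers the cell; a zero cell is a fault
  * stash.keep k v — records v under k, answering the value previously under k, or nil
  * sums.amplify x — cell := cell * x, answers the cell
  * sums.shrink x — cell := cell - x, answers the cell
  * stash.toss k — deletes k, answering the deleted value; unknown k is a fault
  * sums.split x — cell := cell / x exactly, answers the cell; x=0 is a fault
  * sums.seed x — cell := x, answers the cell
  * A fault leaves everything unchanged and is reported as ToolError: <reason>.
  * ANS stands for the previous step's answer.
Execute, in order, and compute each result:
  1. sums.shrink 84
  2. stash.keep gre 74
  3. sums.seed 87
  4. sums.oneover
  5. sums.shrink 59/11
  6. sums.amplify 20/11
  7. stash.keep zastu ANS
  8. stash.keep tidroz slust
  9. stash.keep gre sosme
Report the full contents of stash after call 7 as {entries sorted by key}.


Answer: {gre=74, zastu=-102440/10527}

Derivation:
% sums.shrink x→84
:: -84
% stash.keep k→gre v→74
:: dusno
% sums.seed x→87
:: 87
% sums.oneover
:: 1/87
% sums.shrink x→59/11
:: -5122/957
% sums.amplify x→20/11
:: -102440/10527
% stash.keep k→zastu v→ANS
:: nil
% stash.keep k→tidroz v→slust
:: nil
% stash.keep k→gre v→sosme
:: 74
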